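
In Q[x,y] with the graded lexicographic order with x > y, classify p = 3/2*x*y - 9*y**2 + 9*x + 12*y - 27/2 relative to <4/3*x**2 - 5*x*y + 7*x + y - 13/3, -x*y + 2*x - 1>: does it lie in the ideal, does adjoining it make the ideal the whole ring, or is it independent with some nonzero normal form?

First compute the reduced Gröbner basis of I by Buchberger's algorithm.
f_1 = 4/3*x**2 - 5*x*y + 7*x + y - 13/3, LT = x**2.
f_2 = -x*y + 2*x - 1, LT = x*y.

S(f_1,f_2): lcm = x**2*y. S = -15/4*x*y**2 + 2*x**2 + 21/4*x*y + 3/4*y**2 - x - 13/4*y.
  reduce S modulo (f_1, f_2):
  remainder 3/4*y**2 - x - y + 5/4 ≠ 0; add h_3 = 3/4*y**2 - x - y + 5/4 to the basis.

The other S-polynomials (S(f_1,h_3), S(f_2,h_3)) all reduce to 0 modulo the current basis, so we have a Gröbner basis.
Inter-reduce: drop elements whose leading term is divisible by another's, tail-reduce, and make monic.
Reduced Gröbner basis: {x**2 - 9/4*x + 3/4*y + 1/2, x*y - 2*x + 1, y**2 - 4/3*x - 4/3*y + 5/3}.
Label its elements g_1 = x**2 - 9/4*x + 3/4*y + 1/2, g_2 = x*y - 2*x + 1, g_3 = y**2 - 4/3*x - 4/3*y + 5/3.

Reduce p = 3/2*x*y - 9*y**2 + 9*x + 12*y - 27/2 modulo G:
  leading term x*y: subtract (3/2)·g_2 from 3/2*x*y - 9*y**2 + 9*x + 12*y - 27/2 → -9*y**2 + 12*x + 12*y - 15
  leading term y**2: subtract (-9)·g_3 from -9*y**2 + 12*x + 12*y - 15 → 0
  normal form = 0.
Since the normal form is 0, p ∈ I.

3/2*x*y - 9*y**2 + 9*x + 12*y - 27/2 lies in I (it reduces to 0).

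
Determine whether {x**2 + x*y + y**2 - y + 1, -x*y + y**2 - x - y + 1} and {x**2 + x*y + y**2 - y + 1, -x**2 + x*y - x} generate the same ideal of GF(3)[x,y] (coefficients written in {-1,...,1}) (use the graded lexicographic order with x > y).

Yes, the ideals are equal.

Two ideals are equal iff their reduced Gröbner bases coincide (the reduced basis is unique for a fixed ordering).
Buchberger on the first generating set:
f_1 = x**2 + x*y + y**2 - y + 1, LT = x**2.
f_2 = -x*y + y**2 - x - y + 1, LT = x*y.

S(f_1,f_2): lcm = x**2*y. S = -x*y**2 + y**3 - x**2 - x*y - y**2 + x + y.
  leading term x*y**2: subtract (y)·f_2 from -x*y**2 + y**3 - x**2 - x*y - y**2 + x + y → -x**2 + x
  leading term x**2: subtract (-1)·f_1 from -x**2 + x → x*y + y**2 + x - y + 1
  leading term x*y: subtract (-1)·f_2 from x*y + y**2 + x - y + 1 → -y**2 + y - 1
  leading term y**2: no divisor's leading term divides it; move -y**2 to the remainder.
  leading term y: no divisor's leading term divides it; move y to the remainder.
  leading term 1: no divisor's leading term divides it; move -1 to the remainder.
  remainder -y**2 + y - 1 ≠ 0; add g_3 = -y**2 + y - 1 to the basis.

The other S-polynomials (S(f_1,g_3), S(f_2,g_3)) all reduce to 0 modulo the current basis, so we have a Gröbner basis.
Inter-reduce: drop elements whose leading term is divisible by another's, tail-reduce, and make monic.
Reduced Gröbner basis: {x**2 - x, x*y + x, y**2 - y + 1}.

Buchberger on the second generating set:
h_1 = x**2 + x*y + y**2 - y + 1, LT = x**2.
h_2 = -x**2 + x*y - x, LT = x**2.

S(h_1,h_2): lcm = x**2. S = -x*y + y**2 - x - y + 1.
  leading term x*y: no divisor's leading term divides it; move -x*y to the remainder.
  leading term y**2: no divisor's leading term divides it; move y**2 to the remainder.
  leading term x: no divisor's leading term divides it; move -x to the remainder.
  leading term y: no divisor's leading term divides it; move -y to the remainder.
  leading term 1: no divisor's leading term divides it; move 1 to the remainder.
  remainder -x*y + y**2 - x - y + 1 ≠ 0; add k_3 = -x*y + y**2 - x - y + 1 to the basis.

S(h_1,k_3): lcm = x**2*y. S = -x*y**2 + y**3 - x**2 - x*y - y**2 + x + y.
  leading term x*y**2: subtract (y)·k_3 from -x*y**2 + y**3 - x**2 - x*y - y**2 + x + y → -x**2 + x
  leading term x**2: subtract (-1)·h_1 from -x**2 + x → x*y + y**2 + x - y + 1
  leading term x*y: subtract (-1)·k_3 from x*y + y**2 + x - y + 1 → -y**2 + y - 1
  leading term y**2: no divisor's leading term divides it; move -y**2 to the remainder.
  leading term y: no divisor's leading term divides it; move y to the remainder.
  leading term 1: no divisor's leading term divides it; move -1 to the remainder.
  remainder -y**2 + y - 1 ≠ 0; add k_4 = -y**2 + y - 1 to the basis.

The other S-polynomials (S(h_2,k_3), S(h_1,k_4), S(h_2,k_4), S(k_3,k_4)) all reduce to 0 modulo the current basis, so we have a Gröbner basis.
Inter-reduce: drop elements whose leading term is divisible by another's, tail-reduce, and make monic.
Reduced Gröbner basis: {x**2 - x, x*y + x, y**2 - y + 1}.

Same reduced basis, so the two generating sets span the same ideal.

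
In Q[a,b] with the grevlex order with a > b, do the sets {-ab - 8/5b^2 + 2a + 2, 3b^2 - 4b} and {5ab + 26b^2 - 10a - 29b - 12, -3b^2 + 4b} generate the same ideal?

For a fixed monomial order, each ideal has a unique reduced Gröbner basis; comparing bases decides equality.
Buchberger on the first generating set:
f_1 = -ab - 8/5b^2 + 2a + 2, LT = ab.
f_2 = 3b^2 - 4b, LT = b^2.

S(f_1,f_2): lcm = ab^2. S = 8/5b^3 - 2/3ab - 2b.
  leading term b^3: subtract (8/15b)·f_2 from 8/5b^3 - 2/3ab - 2b → -2/3ab + 32/15b^2 - 2b
  leading term ab: subtract (2/3)·f_1 from -2/3ab + 32/15b^2 - 2b → 16/5b^2 - 4/3a - 2b - 4/3
  leading term b^2: subtract (16/15)·f_2 from 16/5b^2 - 4/3a - 2b - 4/3 → -4/3a + 34/15b - 4/3
  leading term a: no divisor's leading term divides it; move -4/3a to the remainder.
  leading term b: no divisor's leading term divides it; move 34/15b to the remainder.
  leading term 1: no divisor's leading term divides it; move -4/3 to the remainder.
  remainder -4/3a + 34/15b - 4/3 ≠ 0; add g_3 = -4/3a + 34/15b - 4/3 to the basis.

The other S-polynomials (S(f_1,g_3), S(f_2,g_3)) all reduce to 0 modulo the current basis, so we have a Gröbner basis.
Inter-reduce: drop elements whose leading term is divisible by another's, tail-reduce, and make monic.
Reduced Gröbner basis: {b^2 - 4/3b, a - 17/10b + 1}.

Buchberger on the second generating set:
h_1 = 5ab + 26b^2 - 10a - 29b - 12, LT = ab.
h_2 = -3b^2 + 4b, LT = b^2.

S(h_1,h_2): lcm = ab^2. S = 26/5b^3 - 2/3ab - 29/5b^2 - 12/5b.
  leading term b^3: subtract (-26/15b)·h_2 from 26/5b^3 - 2/3ab - 29/5b^2 - 12/5b → -2/3ab + 17/15b^2 - 12/5b
  leading term ab: subtract (-2/15)·h_1 from -2/3ab + 17/15b^2 - 12/5b → 23/5b^2 - 4/3a - 94/15b - 8/5
  leading term b^2: subtract (-23/15)·h_2 from 23/5b^2 - 4/3a - 94/15b - 8/5 → -4/3a - 2/15b - 8/5
  leading term a: no divisor's leading term divides it; move -4/3a to the remainder.
  leading term b: no divisor's leading term divides it; move -2/15b to the remainder.
  leading term 1: no divisor's leading term divides it; move -8/5 to the remainder.
  remainder -4/3a - 2/15b - 8/5 ≠ 0; add k_3 = -4/3a - 2/15b - 8/5 to the basis.

The other S-polynomials (S(h_1,k_3), S(h_2,k_3)) all reduce to 0 modulo the current basis, so we have a Gröbner basis.
Inter-reduce: drop elements whose leading term is divisible by another's, tail-reduce, and make monic.
Reduced Gröbner basis: {b^2 - 4/3b, a + 1/10b + 6/5}.

These differ, so the ideals are not equal.

No, the ideals differ.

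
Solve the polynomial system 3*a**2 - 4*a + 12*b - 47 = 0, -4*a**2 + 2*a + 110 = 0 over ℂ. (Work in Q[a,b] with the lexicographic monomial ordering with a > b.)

{(-5, -4), (11/2, -29/16)}

Compute a lex Gröbner basis by Buchberger's algorithm.
f_1 = 3*a**2 - 4*a + 12*b - 47, LT = a**2.
f_2 = -4*a**2 + 2*a + 110, LT = a**2.

S(f_1,f_2): lcm = a**2. S = -5/6*a + 4*b + 71/6.
  leading term a: no divisor's leading term divides it; move -5/6*a to the remainder.
  leading term b: no divisor's leading term divides it; move 4*b to the remainder.
  leading term 1: no divisor's leading term divides it; move 71/6 to the remainder.
  remainder -5/6*a + 4*b + 71/6 ≠ 0; add h_3 = -5/6*a + 4*b + 71/6 to the basis.

S(f_1,h_3): lcm = a**2. S = 24/5*a*b + 193/15*a + 4*b - 47/3.
  leading term a*b: subtract (-144/25*b)·h_3 from 24/5*a*b + 193/15*a + 4*b - 47/3 → 193/15*a + 576/25*b**2 + 1804/25*b - 47/3
  leading term a: subtract (-386/25)·h_3 from 193/15*a + 576/25*b**2 + 1804/25*b - 47/3 → 576/25*b**2 + 3348/25*b + 4176/25
  leading term b**2: no divisor's leading term divides it; move 576/25*b**2 to the remainder.
  leading term b: no divisor's leading term divides it; move 3348/25*b to the remainder.
  leading term 1: no divisor's leading term divides it; move 4176/25 to the remainder.
  remainder 576/25*b**2 + 3348/25*b + 4176/25 ≠ 0; add h_4 = 576/25*b**2 + 3348/25*b + 4176/25 to the basis.

The other S-polynomials (S(f_2,h_3), S(f_1,h_4), S(f_2,h_4), S(h_3,h_4)) all reduce to 0 modulo the current basis, so we have a Gröbner basis.
Inter-reduce: drop elements whose leading term is divisible by another's, tail-reduce, and make monic.
Reduced Gröbner basis: {a - 24/5*b - 71/5, b**2 + 93/16*b + 29/4}.

The lex basis is triangular: the last element involves only b. Solving b**2 + 93/16*b + 29/4 = 0 gives b ∈ {-4, -29/16}; substituting each value into the earlier elements determines the remaining variables.
  b = -4: the earlier basis element becomes a + 5 = 0, giving a = -5 — point (-5, -4).
  b = -29/16: the earlier basis element becomes a - 11/2 = 0, giving a = 11/2 — point (11/2, -29/16).
A lex Gröbner basis triangularizes the system, enabling back-substitution.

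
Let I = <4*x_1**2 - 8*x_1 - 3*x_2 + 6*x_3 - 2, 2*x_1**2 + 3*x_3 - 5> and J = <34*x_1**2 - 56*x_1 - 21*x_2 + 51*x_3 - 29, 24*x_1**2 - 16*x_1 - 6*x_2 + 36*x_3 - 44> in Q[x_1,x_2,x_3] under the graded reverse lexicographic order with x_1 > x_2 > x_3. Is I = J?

Yes, the ideals are equal.

For a fixed monomial order, each ideal has a unique reduced Gröbner basis; comparing bases decides equality.
Buchberger on the first generating set:
f_1 = 4*x_1**2 - 8*x_1 - 3*x_2 + 6*x_3 - 2, LT = x_1**2.
f_2 = 2*x_1**2 + 3*x_3 - 5, LT = x_1**2.

S(f_1,f_2): lcm = x_1**2. S = -2*x_1 - 3/4*x_2 + 2.
  reduce S modulo (f_1, f_2):
  remainder -2*x_1 - 3/4*x_2 + 2 ≠ 0; add g_3 = -2*x_1 - 3/4*x_2 + 2 to the basis.

S(f_1,g_3): lcm = x_1**2. S = -3/8*x_1*x_2 - x_1 - 3/4*x_2 + 3/2*x_3 - 1/2.
  reduce S modulo (f_1, f_2, g_3):
  remainder 9/64*x_2**2 - 3/4*x_2 + 3/2*x_3 - 3/2 ≠ 0; add g_4 = 9/64*x_2**2 - 3/4*x_2 + 3/2*x_3 - 3/2 to the basis.

The other S-polynomials (S(f_2,g_3), S(f_1,g_4), S(f_2,g_4), S(g_3,g_4)) all reduce to 0 modulo the current basis, so we have a Gröbner basis.
Inter-reduce: drop elements whose leading term is divisible by another's, tail-reduce, and make monic.
Reduced Gröbner basis: {x_2**2 - 16/3*x_2 + 32/3*x_3 - 32/3, x_1 + 3/8*x_2 - 1}.

Buchberger on the second generating set:
h_1 = 34*x_1**2 - 56*x_1 - 21*x_2 + 51*x_3 - 29, LT = x_1**2.
h_2 = 24*x_1**2 - 16*x_1 - 6*x_2 + 36*x_3 - 44, LT = x_1**2.

S(h_1,h_2): lcm = x_1**2. S = -50/51*x_1 - 25/68*x_2 + 50/51.
  reduce S modulo (h_1, h_2):
  remainder -50/51*x_1 - 25/68*x_2 + 50/51 ≠ 0; add k_3 = -50/51*x_1 - 25/68*x_2 + 50/51 to the basis.

S(h_1,k_3): lcm = x_1**2. S = -3/8*x_1*x_2 - 11/17*x_1 - 21/34*x_2 + 3/2*x_3 - 29/34.
  reduce S modulo (h_1, h_2, k_3):
  remainder 9/64*x_2**2 - 3/4*x_2 + 3/2*x_3 - 3/2 ≠ 0; add k_4 = 9/64*x_2**2 - 3/4*x_2 + 3/2*x_3 - 3/2 to the basis.

The other S-polynomials (S(h_2,k_3), S(h_1,k_4), S(h_2,k_4), S(k_3,k_4)) all reduce to 0 modulo the current basis, so we have a Gröbner basis.
Inter-reduce: drop elements whose leading term is divisible by another's, tail-reduce, and make monic.
Reduced Gröbner basis: {x_2**2 - 16/3*x_2 + 32/3*x_3 - 32/3, x_1 + 3/8*x_2 - 1}.

The two bases agree; hence the ideals are identical.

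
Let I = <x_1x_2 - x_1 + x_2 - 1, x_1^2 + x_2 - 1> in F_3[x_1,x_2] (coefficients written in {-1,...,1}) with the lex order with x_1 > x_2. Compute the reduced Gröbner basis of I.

f_1 = x_1x_2 - x_1 + x_2 - 1, LT = x_1x_2.
f_2 = x_1^2 + x_2 - 1, LT = x_1^2.

S(f_1,f_2): lcm = x_1^2x_2. S = -x_1^2 + x_1x_2 - x_1 - x_2^2 + x_2.
  reduce S modulo (f_1, f_2):
  remainder -x_2^2 + x_2 ≠ 0; add g_3 = -x_2^2 + x_2 to the basis.

The other S-polynomials (S(f_1,g_3), S(f_2,g_3)) all reduce to 0 modulo the current basis, so we have a Gröbner basis.

G = {x_1^2 + x_2 - 1, x_1x_2 - x_1 + x_2 - 1, x_2^2 - x_2}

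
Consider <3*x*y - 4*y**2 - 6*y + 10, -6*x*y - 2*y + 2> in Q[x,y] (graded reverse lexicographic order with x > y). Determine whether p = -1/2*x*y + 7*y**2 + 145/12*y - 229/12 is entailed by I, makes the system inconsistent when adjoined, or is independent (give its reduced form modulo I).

-1/2*x*y + 7*y**2 + 145/12*y - 229/12 lies in I (it reduces to 0).

First compute the reduced Gröbner basis of I by Buchberger's algorithm.
f_1 = 3*x*y - 4*y**2 - 6*y + 10, LT = x*y.
f_2 = -6*x*y - 2*y + 2, LT = x*y.

S(f_1,f_2): lcm = x*y. S = -4/3*y**2 - 7/3*y + 11/3.
  leading term y**2: no divisor's leading term divides it; move -4/3*y**2 to the remainder.
  leading term y: no divisor's leading term divides it; move -7/3*y to the remainder.
  leading term 1: no divisor's leading term divides it; move 11/3 to the remainder.
  remainder -4/3*y**2 - 7/3*y + 11/3 ≠ 0; add h_3 = -4/3*y**2 - 7/3*y + 11/3 to the basis.

S(f_1,h_3): lcm = x*y**2. S = -4/3*y**3 - 7/4*x*y - 2*y**2 + 11/4*x + 10/3*y.
  leading term y**3: subtract (y)·h_3 from -4/3*y**3 - 7/4*x*y - 2*y**2 + 11/4*x + 10/3*y → -7/4*x*y + 1/3*y**2 + 11/4*x - 1/3*y
  leading term x*y: subtract (-7/12)·f_1 from -7/4*x*y + 1/3*y**2 + 11/4*x - 1/3*y → -2*y**2 + 11/4*x - 23/6*y + 35/6
  leading term y**2: subtract (3/2)·h_3 from -2*y**2 + 11/4*x - 23/6*y + 35/6 → 11/4*x - 1/3*y + 1/3
  leading term x: no divisor's leading term divides it; move 11/4*x to the remainder.
  leading term y: no divisor's leading term divides it; move -1/3*y to the remainder.
  leading term 1: no divisor's leading term divides it; move 1/3 to the remainder.
  remainder 11/4*x - 1/3*y + 1/3 ≠ 0; add h_4 = 11/4*x - 1/3*y + 1/3 to the basis.

S(f_2,h_3): lcm = x*y**2. S = -7/4*x*y + 1/3*y**2 + 11/4*x - 1/3*y.
  leading term x*y: subtract (-7/12)·f_1 from -7/4*x*y + 1/3*y**2 + 11/4*x - 1/3*y → -2*y**2 + 11/4*x - 23/6*y + 35/6
  leading term y**2: subtract (3/2)·h_3 from -2*y**2 + 11/4*x - 23/6*y + 35/6 → 11/4*x - 1/3*y + 1/3
  leading term x: subtract (1)·h_4 from 11/4*x - 1/3*y + 1/3 → 0
  remainder 0.

S(f_1,h_4): lcm = x*y. S = -40/33*y**2 - 70/33*y + 10/3.
  leading term y**2: subtract (10/11)·h_3 from -40/33*y**2 - 70/33*y + 10/3 → 0
  remainder 0.

S(f_2,h_4): lcm = x*y. S = 4/33*y**2 + 7/33*y - 1/3.
  leading term y**2: subtract (-1/11)·h_3 from 4/33*y**2 + 7/33*y - 1/3 → 0
  remainder 0.

S(h_3,h_4): leading monomials are coprime, so the S-polynomial reduces to 0 (Buchberger's first criterion).
Every S-polynomial of the final basis reduces to 0, so we have a Gröbner basis.
Inter-reduce: drop elements whose leading term is divisible by another's, tail-reduce, and make monic.
Reduced Gröbner basis: {y**2 + 7/4*y - 11/4, x - 4/33*y + 4/33}.
Label its elements g_1 = y**2 + 7/4*y - 11/4, g_2 = x - 4/33*y + 4/33.

Reduce p = -1/2*x*y + 7*y**2 + 145/12*y - 229/12 modulo G:
  leading term x*y: subtract (-1/2*y)·g_2 from -1/2*x*y + 7*y**2 + 145/12*y - 229/12 → 229/33*y**2 + 1603/132*y - 229/12
  leading term y**2: subtract (229/33)·g_1 from 229/33*y**2 + 1603/132*y - 229/12 → 0
  normal form = 0.
Since the normal form is 0, p ∈ I.

Ideal membership is decidable via reduction modulo a Gröbner basis.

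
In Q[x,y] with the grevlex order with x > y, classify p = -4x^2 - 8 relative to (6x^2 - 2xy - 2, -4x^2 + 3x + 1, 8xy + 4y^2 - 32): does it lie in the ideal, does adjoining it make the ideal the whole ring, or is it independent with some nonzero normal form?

First compute the reduced Gröbner basis of I by Buchberger's algorithm.
f_1 = 6x^2 - 2xy - 2, LT = x^2.
f_2 = -4x^2 + 3x + 1, LT = x^2.
f_3 = 8xy + 4y^2 - 32, LT = xy.

S(f_1,f_2): lcm = x^2. S = -1/3xy + 3/4x - 1/12.
  leading term xy: subtract (-1/24)·f_3 from -1/3xy + 3/4x - 1/12 → 1/6y^2 + 3/4x - 17/12
  leading term y^2: no divisor's leading term divides it; move 1/6y^2 to the remainder.
  leading term x: no divisor's leading term divides it; move 3/4x to the remainder.
  leading term 1: no divisor's leading term divides it; move -17/12 to the remainder.
  remainder 1/6y^2 + 3/4x - 17/12 ≠ 0; add h_4 = 1/6y^2 + 3/4x - 17/12 to the basis.

S(f_1,f_3): lcm = x^2y. S = -5/6xy^2 + 4x - 1/3y.
  leading term xy^2: subtract (-5/48y)·f_3 from -5/6xy^2 + 4x - 1/3y → 5/12y^3 + 4x - 11/3y
  leading term y^3: subtract (5/2y)·h_4 from 5/12y^3 + 4x - 11/3y → -15/8xy + 4x - 1/8y
  leading term xy: subtract (-15/64)·f_3 from -15/8xy + 4x - 1/8y → 15/16y^2 + 4x - 1/8y - 15/2
  leading term y^2: subtract (45/8)·h_4 from 15/16y^2 + 4x - 1/8y - 15/2 → -7/32x - 1/8y + 15/32
  leading term x: no divisor's leading term divides it; move -7/32x to the remainder.
  leading term y: no divisor's leading term divides it; move -1/8y to the remainder.
  leading term 1: no divisor's leading term divides it; move 15/32 to the remainder.
  remainder -7/32x - 1/8y + 15/32 ≠ 0; add h_5 = -7/32x - 1/8y + 15/32 to the basis.

S(f_3,h_4): lcm = xy^2. S = 1/2y^3 - 9/2x^2 + 17/2x - 4y.
  leading term y^3: subtract (3y)·h_4 from 1/2y^3 - 9/2x^2 + 17/2x - 4y → -9/2x^2 - 9/4xy + 17/2x + 1/4y
  leading term x^2: subtract (-3/4)·f_1 from -9/2x^2 - 9/4xy + 17/2x + 1/4y → -15/4xy + 17/2x + 1/4y - 3/2
  leading term xy: subtract (-15/32)·f_3 from -15/4xy + 17/2x + 1/4y - 3/2 → 15/8y^2 + 17/2x + 1/4y - 33/2
  leading term y^2: subtract (45/4)·h_4 from 15/8y^2 + 17/2x + 1/4y - 33/2 → 1/16x + 1/4y - 9/16
  leading term x: subtract (-2/7)·h_5 from 1/16x + 1/4y - 9/16 → 3/14y - 3/7
  leading term y: no divisor's leading term divides it; move 3/14y to the remainder.
  leading term 1: no divisor's leading term divides it; move -3/7 to the remainder.
  remainder 3/14y - 3/7 ≠ 0; add h_6 = 3/14y - 3/7 to the basis.

The other S-polynomials (S(f_2,f_3), S(f_1,h_4), S(f_2,h_4), S(f_1,h_5), S(f_2,h_5), S(f_3,h_5), S(h_4,h_5), S(f_1,h_6), S(f_2,h_6), S(f_3,h_6), S(h_4,h_6), S(h_5,h_6)) all reduce to 0 modulo the current basis, so we have a Gröbner basis.
Inter-reduce: drop elements whose leading term is divisible by another's, tail-reduce, and make monic.
Reduced Gröbner basis: {x - 1, y - 2}.
Label its elements g_1 = x - 1, g_2 = y - 2.

Reduce p = -4x^2 - 8 modulo G:
  leading term x^2: subtract (-4x)·g_1 from -4x^2 - 8 → -4x - 8
  leading term x: subtract (-4)·g_1 from -4x - 8 → -12
  leading term 1: no divisor's leading term divides it; move -12 to the remainder.
  normal form = -12.
The normal form is nonzero, so p ∉ I. Since p minus its normal form lies in I, I + (p) = I + (r) where r = -12; decide whether this ideal is the whole ring.
Here r = -12 is a nonzero constant, hence a unit: 1 ∈ I + (p), the Gröbner basis of I + (p) is {1}, and the enlarged system has no common solution — adjoining p is inconsistent.

The remainder on division by a Gröbner basis is unique — it is the normal form.

Adjoining -4x^2 - 8 makes the ideal the whole ring: the system is inconsistent.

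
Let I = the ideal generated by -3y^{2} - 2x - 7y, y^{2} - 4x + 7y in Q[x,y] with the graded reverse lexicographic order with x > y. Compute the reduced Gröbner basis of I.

G = {y^{2} + 3y, x - y}

Buchberger's algorithm terminates because the ascending chain of leading-term ideals stabilizes.

f_1 = -3y^{2} - 2x - 7y, LT = y^{2}.
f_2 = y^{2} - 4x + 7y, LT = y^{2}.

S(f_1,f_2): lcm = y^{2}. S = \tfrac{14}{3}x - \tfrac{14}{3}y.
  leading term x: no divisor's leading term divides it; move \tfrac{14}{3}x to the remainder.
  leading term y: no divisor's leading term divides it; move -\tfrac{14}{3}y to the remainder.
  remainder \tfrac{14}{3}x - \tfrac{14}{3}y ≠ 0; add g_3 = \tfrac{14}{3}x - \tfrac{14}{3}y to the basis.

The other S-polynomials (S(f_1,g_3), S(f_2,g_3)) all reduce to 0 modulo the current basis, so we have a Gröbner basis.
Inter-reduce: drop elements whose leading term is divisible by another's, tail-reduce, and make monic.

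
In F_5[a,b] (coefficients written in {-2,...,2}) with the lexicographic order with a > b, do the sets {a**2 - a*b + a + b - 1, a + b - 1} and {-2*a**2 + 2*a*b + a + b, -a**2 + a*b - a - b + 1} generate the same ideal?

No, the ideals differ.

For a fixed monomial order, each ideal has a unique reduced Gröbner basis; comparing bases decides equality.
Buchberger on the first generating set:
f_1 = a**2 - a*b + a + b - 1, LT = a**2.
f_2 = a + b - 1, LT = a.

S(f_1,f_2): lcm = a**2. S = -2*a*b + 2*a + b - 1.
  leading term a*b: subtract (-2*b)·f_2 from -2*a*b + 2*a + b - 1 → 2*a + 2*b**2 - b - 1
  leading term a: subtract (2)·f_2 from 2*a + 2*b**2 - b - 1 → 2*b**2 + 2*b + 1
  leading term b**2: no divisor's leading term divides it; move 2*b**2 to the remainder.
  leading term b: no divisor's leading term divides it; move 2*b to the remainder.
  leading term 1: no divisor's leading term divides it; move 1 to the remainder.
  remainder 2*b**2 + 2*b + 1 ≠ 0; add g_3 = 2*b**2 + 2*b + 1 to the basis.

The other S-polynomials (S(f_1,g_3), S(f_2,g_3)) all reduce to 0 modulo the current basis, so we have a Gröbner basis.
Inter-reduce: drop elements whose leading term is divisible by another's, tail-reduce, and make monic.
Reduced Gröbner basis: {a + b - 1, b**2 + b - 2}.

Buchberger on the second generating set:
h_1 = -2*a**2 + 2*a*b + a + b, LT = a**2.
h_2 = -a**2 + a*b - a - b + 1, LT = a**2.

S(h_1,h_2): lcm = a**2. S = a + b + 1.
  leading term a: no divisor's leading term divides it; move a to the remainder.
  leading term b: no divisor's leading term divides it; move b to the remainder.
  leading term 1: no divisor's leading term divides it; move 1 to the remainder.
  remainder a + b + 1 ≠ 0; add k_3 = a + b + 1 to the basis.

S(h_1,k_3): lcm = a**2. S = -2*a*b + a + 2*b.
  leading term a*b: subtract (-2*b)·k_3 from -2*a*b + a + 2*b → a + 2*b**2 - b
  leading term a: subtract (1)·k_3 from a + 2*b**2 - b → 2*b**2 - 2*b - 1
  leading term b**2: no divisor's leading term divides it; move 2*b**2 to the remainder.
  leading term b: no divisor's leading term divides it; move -2*b to the remainder.
  leading term 1: no divisor's leading term divides it; move -1 to the remainder.
  remainder 2*b**2 - 2*b - 1 ≠ 0; add k_4 = 2*b**2 - 2*b - 1 to the basis.

The other S-polynomials (S(h_2,k_3), S(h_1,k_4), S(h_2,k_4), S(k_3,k_4)) all reduce to 0 modulo the current basis, so we have a Gröbner basis.
Inter-reduce: drop elements whose leading term is divisible by another's, tail-reduce, and make monic.
Reduced Gröbner basis: {a + b + 1, b**2 - b + 2}.

These differ, so the ideals are not equal.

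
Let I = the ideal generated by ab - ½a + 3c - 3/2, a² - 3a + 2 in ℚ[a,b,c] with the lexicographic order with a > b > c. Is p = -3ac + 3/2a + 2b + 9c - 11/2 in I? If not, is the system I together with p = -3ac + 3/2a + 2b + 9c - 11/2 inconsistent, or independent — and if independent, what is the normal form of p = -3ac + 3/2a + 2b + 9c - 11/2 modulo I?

-3ac + 3/2a + 2b + 9c - 11/2 lies in I (it reduces to 0).

First compute the reduced Gröbner basis of I by Buchberger's algorithm.
f_1 = ab - ½a + 3c - 3/2, LT = ab.
f_2 = a² - 3a + 2, LT = a².

S(f_1,f_2): lcm = a²b. S = -½a² + 3ab + 3ac - 3/2a - 2b.
  leading term a²: subtract (-½)·f_2 from -½a² + 3ab + 3ac - 3/2a - 2b → 3ab + 3ac - 3a - 2b + 1
  leading term ab: subtract (3)·f_1 from 3ab + 3ac - 3a - 2b + 1 → 3ac - 3/2a - 2b - 9c + 11/2
  leading term ac: no divisor's leading term divides it; move 3ac to the remainder.
  leading term a: no divisor's leading term divides it; move -3/2a to the remainder.
  leading term b: no divisor's leading term divides it; move -2b to the remainder.
  leading term c: no divisor's leading term divides it; move -9c to the remainder.
  leading term 1: no divisor's leading term divides it; move 11/2 to the remainder.
  remainder 3ac - 3/2a - 2b - 9c + 11/2 ≠ 0; add h_3 = 3ac - 3/2a - 2b - 9c + 11/2 to the basis.

S(f_1,h_3): lcm = abc. S = ½ab - ½ac + ⅔b² + 3bc - 11/6b + 3c² - 3/2c.
  leading term ab: subtract (½)·f_1 from ½ab - ½ac + ⅔b² + 3bc - 11/6b + 3c² - 3/2c → -½ac + ¼a + ⅔b² + 3bc - 11/6b + 3c² - 3c + ¾
  leading term ac: subtract (-⅙)·h_3 from -½ac + ¼a + ⅔b² + 3bc - 11/6b + 3c² - 3c + ¾ → ⅔b² + 3bc - 13/6b + 3c² - 9/2c + 5/3
  leading term b²: no divisor's leading term divides it; move ⅔b² to the remainder.
  leading term bc: no divisor's leading term divides it; move 3bc to the remainder.
  leading term b: no divisor's leading term divides it; move -13/6b to the remainder.
  leading term c²: no divisor's leading term divides it; move 3c² to the remainder.
  leading term c: no divisor's leading term divides it; move -9/2c to the remainder.
  leading term 1: no divisor's leading term divides it; move 5/3 to the remainder.
  remainder ⅔b² + 3bc - 13/6b + 3c² - 9/2c + 5/3 ≠ 0; add h_4 = ⅔b² + 3bc - 13/6b + 3c² - 9/2c + 5/3 to the basis.

The other S-polynomials (S(f_2,h_3), S(f_1,h_4), S(f_2,h_4), S(h_3,h_4)) all reduce to 0 modulo the current basis, so we have a Gröbner basis.
Inter-reduce: drop elements whose leading term is divisible by another's, tail-reduce, and make monic.
Reduced Gröbner basis: {a² - 3a + 2, ab - ½a + 3c - 3/2, ac - ½a - ⅔b - 3c + 11/6, b² + 9/2bc - 13/4b + 9/2c² - 27/4c + 5/2}.
Label its elements g_1 = a² - 3a + 2, g_2 = ab - ½a + 3c - 3/2, g_3 = ac - ½a - ⅔b - 3c + 11/6, g_4 = b² + 9/2bc - 13/4b + 9/2c² - 27/4c + 5/2.

Reduce p = -3ac + 3/2a + 2b + 9c - 11/2 modulo G:
  leading term ac: subtract (-3)·g_3 from -3ac + 3/2a + 2b + 9c - 11/2 → 0
  normal form = 0.
Since the normal form is 0, p ∈ I.

Ideal membership is decidable via reduction modulo a Gröbner basis.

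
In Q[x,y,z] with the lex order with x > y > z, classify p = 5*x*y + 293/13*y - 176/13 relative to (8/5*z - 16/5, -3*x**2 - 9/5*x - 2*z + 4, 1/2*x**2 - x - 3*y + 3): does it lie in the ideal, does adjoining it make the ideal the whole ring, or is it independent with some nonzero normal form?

First compute the reduced Gröbner basis of I by Buchberger's algorithm.
f_1 = 8/5*z - 16/5, LT = z.
f_2 = -3*x**2 - 9/5*x - 2*z + 4, LT = x**2.
f_3 = 1/2*x**2 - x - 3*y + 3, LT = x**2.

S(f_2,f_3): lcm = x**2. S = 13/5*x + 6*y + 2/3*z - 22/3.
  reduce S modulo (f_1, f_2, f_3):
  remainder 13/5*x + 6*y - 6 ≠ 0; add h_4 = 13/5*x + 6*y - 6 to the basis.

S(f_2,h_4): lcm = x**2. S = -30/13*x*y + 189/65*x + 2/3*z - 4/3.
  reduce S modulo (f_1, f_2, f_3, h_4):
  remainder 900/169*y**2 - 2034/169*y + 1134/169 ≠ 0; add h_5 = 900/169*y**2 - 2034/169*y + 1134/169 to the basis.

The other S-polynomials (S(f_1,f_2), S(f_1,f_3), S(f_1,h_4), S(f_3,h_4), S(f_1,h_5), S(f_2,h_5), S(f_3,h_5), S(h_4,h_5)) all reduce to 0 modulo the current basis, so we have a Gröbner basis.
Inter-reduce: drop elements whose leading term is divisible by another's, tail-reduce, and make monic.
Reduced Gröbner basis: {x + 30/13*y - 30/13, y**2 - 113/50*y + 63/50, z - 2}.
Label its elements g_1 = x + 30/13*y - 30/13, g_2 = y**2 - 113/50*y + 63/50, g_3 = z - 2.

Reduce p = 5*x*y + 293/13*y - 176/13 modulo G:
  leading term x*y: subtract (5*y)·g_1 from 5*x*y + 293/13*y - 176/13 → -150/13*y**2 + 443/13*y - 176/13
  leading term y**2: subtract (-150/13)·g_2 from -150/13*y**2 + 443/13*y - 176/13 → 8*y + 1
  leading term y: no divisor's leading term divides it; move 8*y to the remainder.
  leading term 1: no divisor's leading term divides it; move 1 to the remainder.
  normal form = 8*y + 1.
The normal form is nonzero, so p ∉ I. Since p minus its normal form lies in I, I + (p) = I + (r) where r = 8*y + 1; decide whether this ideal is the whole ring.
Run Buchberger on G together with r (pairs among the g_i already reduce to 0 since G is a Gröbner basis):
g_1 = x + 30/13*y - 30/13, LT = x.
g_2 = y**2 - 113/50*y + 63/50, LT = y**2.
g_3 = z - 2, LT = z.
r = 8*y + 1, LT = y.

S(g_2,r): lcm = y**2. S = -477/200*y + 63/50.
  reduce S modulo (g_1, g_2, g_3, r):
  remainder 2493/1600 ≠ 0; add m_5 = 2493/1600 to the basis.

The other S-polynomials (S(g_1,g_2), S(g_1,g_3), S(g_1,r), S(g_2,g_3), S(g_3,r), S(g_1,m_5), S(g_2,m_5), S(g_3,m_5), S(r,m_5)) all reduce to 0 modulo the current basis, so we have a Gröbner basis.
Inter-reduce: drop elements whose leading term is divisible by another's, tail-reduce, and make monic.
Reduced Gröbner basis: {1}.
The reduced Gröbner basis of I + (p) is {1}: the ideal is the whole ring, so the enlarged system has no common solution — adjoining p is inconsistent.

Adjoining 5*x*y + 293/13*y - 176/13 makes the ideal the whole ring: the system is inconsistent.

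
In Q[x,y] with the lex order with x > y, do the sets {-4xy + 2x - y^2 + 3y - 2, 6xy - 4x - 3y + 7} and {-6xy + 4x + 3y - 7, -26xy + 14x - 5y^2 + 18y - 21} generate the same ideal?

Two ideals are equal iff their reduced Gröbner bases coincide (the reduced basis is unique for a fixed ordering).
Buchberger on the first generating set:
f_1 = -4xy + 2x - y^2 + 3y - 2, LT = xy.
f_2 = 6xy - 4x - 3y + 7, LT = xy.

S(f_1,f_2): lcm = xy. S = 1/6x + 1/4y^2 - 1/4y - 2/3.
  leading term x: no divisor's leading term divides it; move 1/6x to the remainder.
  leading term y^2: no divisor's leading term divides it; move 1/4y^2 to the remainder.
  leading term y: no divisor's leading term divides it; move -1/4y to the remainder.
  leading term 1: no divisor's leading term divides it; move -2/3 to the remainder.
  remainder 1/6x + 1/4y^2 - 1/4y - 2/3 ≠ 0; add g_3 = 1/6x + 1/4y^2 - 1/4y - 2/3 to the basis.

S(f_1,g_3): lcm = xy. S = -1/2x - 3/2y^3 + 7/4y^2 + 13/4y + 1/2.
  leading term x: subtract (-3)·g_3 from -1/2x - 3/2y^3 + 7/4y^2 + 13/4y + 1/2 → -3/2y^3 + 5/2y^2 + 5/2y - 3/2
  leading term y^3: no divisor's leading term divides it; move -3/2y^3 to the remainder.
  leading term y^2: no divisor's leading term divides it; move 5/2y^2 to the remainder.
  leading term y: no divisor's leading term divides it; move 5/2y to the remainder.
  leading term 1: no divisor's leading term divides it; move -3/2 to the remainder.
  remainder -3/2y^3 + 5/2y^2 + 5/2y - 3/2 ≠ 0; add g_4 = -3/2y^3 + 5/2y^2 + 5/2y - 3/2 to the basis.

The other S-polynomials (S(f_2,g_3), S(f_1,g_4), S(f_2,g_4), S(g_3,g_4)) all reduce to 0 modulo the current basis, so we have a Gröbner basis.
Inter-reduce: drop elements whose leading term is divisible by another's, tail-reduce, and make monic.
Reduced Gröbner basis: {x + 3/2y^2 - 3/2y - 4, y^3 - 5/3y^2 - 5/3y + 1}.

Buchberger on the second generating set:
h_1 = -6xy + 4x + 3y - 7, LT = xy.
h_2 = -26xy + 14x - 5y^2 + 18y - 21, LT = xy.

S(h_1,h_2): lcm = xy. S = -5/39x - 5/26y^2 + 5/26y + 14/39.
  leading term x: no divisor's leading term divides it; move -5/39x to the remainder.
  leading term y^2: no divisor's leading term divides it; move -5/26y^2 to the remainder.
  leading term y: no divisor's leading term divides it; move 5/26y to the remainder.
  leading term 1: no divisor's leading term divides it; move 14/39 to the remainder.
  remainder -5/39x - 5/26y^2 + 5/26y + 14/39 ≠ 0; add k_3 = -5/39x - 5/26y^2 + 5/26y + 14/39 to the basis.

S(h_1,k_3): lcm = xy. S = -2/3x - 3/2y^3 + 3/2y^2 + 23/10y + 7/6.
  leading term x: subtract (26/5)·k_3 from -2/3x - 3/2y^3 + 3/2y^2 + 23/10y + 7/6 → -3/2y^3 + 5/2y^2 + 13/10y - 7/10
  leading term y^3: no divisor's leading term divides it; move -3/2y^3 to the remainder.
  leading term y^2: no divisor's leading term divides it; move 5/2y^2 to the remainder.
  leading term y: no divisor's leading term divides it; move 13/10y to the remainder.
  leading term 1: no divisor's leading term divides it; move -7/10 to the remainder.
  remainder -3/2y^3 + 5/2y^2 + 13/10y - 7/10 ≠ 0; add k_4 = -3/2y^3 + 5/2y^2 + 13/10y - 7/10 to the basis.

The other S-polynomials (S(h_2,k_3), S(h_1,k_4), S(h_2,k_4), S(k_3,k_4)) all reduce to 0 modulo the current basis, so we have a Gröbner basis.
Inter-reduce: drop elements whose leading term is divisible by another's, tail-reduce, and make monic.
Reduced Gröbner basis: {x + 3/2y^2 - 3/2y - 14/5, y^3 - 5/3y^2 - 13/15y + 7/15}.

The bases are distinct; the ideals are different.

No, the ideals differ.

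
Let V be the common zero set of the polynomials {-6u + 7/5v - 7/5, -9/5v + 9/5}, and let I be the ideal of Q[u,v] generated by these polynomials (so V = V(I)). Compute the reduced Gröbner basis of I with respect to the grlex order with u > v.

f_1 = -6u + 7/5v - 7/5, LT = u.
f_2 = -9/5v + 9/5, LT = v.

The S-polynomials (S(f_1,f_2)) all reduce to 0 modulo the current basis, so we have a Gröbner basis.

G = {u, v - 1}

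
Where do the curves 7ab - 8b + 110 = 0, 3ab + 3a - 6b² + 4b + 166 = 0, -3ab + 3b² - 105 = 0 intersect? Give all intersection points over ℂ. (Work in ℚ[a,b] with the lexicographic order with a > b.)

Compute a lex Gröbner basis by Buchberger's algorithm.
f_1 = 7ab - 8b + 110, LT = ab.
f_2 = 3ab + 3a - 6b² + 4b + 166, LT = ab.
f_3 = -3ab + 3b² - 105, LT = ab.

S(f_1,f_2): lcm = ab. S = -a + 2b² - 52/21b - 832/21.
  reduce S modulo (f_1, f_2, f_3):
  remainder -a + 2b² - 52/21b - 832/21 ≠ 0; add h_4 = -a + 2b² - 52/21b - 832/21 to the basis.

S(f_1,f_3): lcm = ab. S = b² - 8/7b - 135/7.
  reduce S modulo (f_1, f_2, f_3, h_4):
  remainder b² - 8/7b - 135/7 ≠ 0; add h_5 = b² - 8/7b - 135/7 to the basis.

S(f_1,h_4): lcm = ab. S = 2b³ - 52/21b² - 856/21b + 110/7.
  reduce S modulo (f_1, f_2, f_3, h_4, h_5):
  remainder -118/49b + 590/49 ≠ 0; add h_6 = -118/49b + 590/49 to the basis.

The other S-polynomials (S(f_2,f_3), S(f_2,h_4), S(f_3,h_4), S(f_1,h_5), S(f_2,h_5), S(f_3,h_5), S(h_4,h_5), S(f_1,h_6), S(f_2,h_6), S(f_3,h_6), S(h_4,h_6), S(h_5,h_6)) all reduce to 0 modulo the current basis, so we have a Gröbner basis.
Inter-reduce: drop elements whose leading term is divisible by another's, tail-reduce, and make monic.
Reduced Gröbner basis: {a + 2, b - 5}.

A lex Gröbner basis eliminates variables successively. Here b - 5 depends only on b, with roots {5}; lifting each root through the earlier basis elements recovers the full solutions.
  b = 5: the earlier basis element becomes a + 2 = 0, giving a = -2 — point (-2, 5).

{(-2, 5)}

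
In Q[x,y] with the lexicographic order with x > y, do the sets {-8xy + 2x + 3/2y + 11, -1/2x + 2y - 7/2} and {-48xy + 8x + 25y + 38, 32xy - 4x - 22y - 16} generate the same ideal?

Since reduced Gröbner bases are canonical representatives of ideals under a given ordering, it suffices to compute and compare them.
Buchberger on the first generating set:
f_1 = -8xy + 2x + 3/2y + 11, LT = xy.
f_2 = -1/2x + 2y - 7/2, LT = x.

S(f_1,f_2): lcm = xy. S = -1/4x + 4y^2 - 115/16y - 11/8.
  leading term x: subtract (1/2)·f_2 from -1/4x + 4y^2 - 115/16y - 11/8 → 4y^2 - 131/16y + 3/8
  leading term y^2: no divisor's leading term divides it; move 4y^2 to the remainder.
  leading term y: no divisor's leading term divides it; move -131/16y to the remainder.
  leading term 1: no divisor's leading term divides it; move 3/8 to the remainder.
  remainder 4y^2 - 131/16y + 3/8 ≠ 0; add g_3 = 4y^2 - 131/16y + 3/8 to the basis.

S(f_1,g_3): lcm = xy^2. S = 115/64xy - 3/32x - 3/16y^2 - 11/8y.
  leading term xy: subtract (-115/512)·f_1 from 115/64xy - 3/32x - 3/16y^2 - 11/8y → 91/256x - 3/16y^2 - 1063/1024y + 1265/512
  leading term x: subtract (-91/128)·f_2 from 91/256x - 3/16y^2 - 1063/1024y + 1265/512 → -3/16y^2 + 393/1024y - 9/512
  leading term y^2: subtract (-3/64)·g_3 from -3/16y^2 + 393/1024y - 9/512 → 0
  remainder 0.

S(f_2,g_3): leading monomials are coprime, so the S-polynomial reduces to 0 (Buchberger's first criterion).
Every S-polynomial of the final basis reduces to 0, so we have a Gröbner basis.
Inter-reduce: drop elements whose leading term is divisible by another's, tail-reduce, and make monic.
Reduced Gröbner basis: {x - 4y + 7, y^2 - 131/64y + 3/32}.

Buchberger on the second generating set:
h_1 = -48xy + 8x + 25y + 38, LT = xy.
h_2 = 32xy - 4x - 22y - 16, LT = xy.

S(h_1,h_2): lcm = xy. S = -1/24x + 1/6y - 7/24.
  leading term x: no divisor's leading term divides it; move -1/24x to the remainder.
  leading term y: no divisor's leading term divides it; move 1/6y to the remainder.
  leading term 1: no divisor's leading term divides it; move -7/24 to the remainder.
  remainder -1/24x + 1/6y - 7/24 ≠ 0; add k_3 = -1/24x + 1/6y - 7/24 to the basis.

S(h_1,k_3): lcm = xy. S = -1/6x + 4y^2 - 361/48y - 19/24.
  leading term x: subtract (4)·k_3 from -1/6x + 4y^2 - 361/48y - 19/24 → 4y^2 - 131/16y + 3/8
  leading term y^2: no divisor's leading term divides it; move 4y^2 to the remainder.
  leading term y: no divisor's leading term divides it; move -131/16y to the remainder.
  leading term 1: no divisor's leading term divides it; move 3/8 to the remainder.
  remainder 4y^2 - 131/16y + 3/8 ≠ 0; add k_4 = 4y^2 - 131/16y + 3/8 to the basis.

S(h_2,k_3): lcm = xy. S = -1/8x + 4y^2 - 123/16y - 1/2.
  leading term x: subtract (3)·k_3 from -1/8x + 4y^2 - 123/16y - 1/2 → 4y^2 - 131/16y + 3/8
  leading term y^2: subtract (1)·k_4 from 4y^2 - 131/16y + 3/8 → 0
  remainder 0.

S(h_1,k_4): lcm = xy^2. S = 361/192xy - 3/32x - 25/48y^2 - 19/24y.
  leading term xy: subtract (-361/9216)·h_1 from 361/192xy - 3/32x - 25/48y^2 - 19/24y → 253/1152x - 25/48y^2 + 1729/9216y + 6859/4608
  leading term x: subtract (-253/48)·k_3 from 253/1152x - 25/48y^2 + 1729/9216y + 6859/4608 → -25/48y^2 + 3275/3072y - 25/512
  leading term y^2: subtract (-25/192)·k_4 from -25/48y^2 + 3275/3072y - 25/512 → 0
  remainder 0.

S(h_2,k_4): lcm = xy^2. S = 123/64xy - 3/32x - 11/16y^2 - 1/2y.
  leading term xy: subtract (-41/1024)·h_1 from 123/64xy - 3/32x - 11/16y^2 - 1/2y → 29/128x - 11/16y^2 + 513/1024y + 779/512
  leading term x: subtract (-87/16)·k_3 from 29/128x - 11/16y^2 + 513/1024y + 779/512 → -11/16y^2 + 1441/1024y - 33/512
  leading term y^2: subtract (-11/64)·k_4 from -11/16y^2 + 1441/1024y - 33/512 → 0
  remainder 0.

S(k_3,k_4): leading monomials are coprime, so the S-polynomial reduces to 0 (Buchberger's first criterion).
Every S-polynomial of the final basis reduces to 0, so we have a Gröbner basis.
Inter-reduce: drop elements whose leading term is divisible by another's, tail-reduce, and make monic.
Reduced Gröbner basis: {x - 4y + 7, y^2 - 131/64y + 3/32}.

These coincide, so the ideals are equal.

Yes, the ideals are equal.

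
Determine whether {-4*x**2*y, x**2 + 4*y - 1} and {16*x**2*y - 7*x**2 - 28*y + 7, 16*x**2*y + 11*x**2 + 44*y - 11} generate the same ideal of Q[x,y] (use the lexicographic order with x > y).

Equality of ideals is decidable: compute both reduced Gröbner bases (unique for the ordering) and check whether they agree.
Buchberger on the first generating set:
f_1 = -4*x**2*y, LT = x**2*y.
f_2 = x**2 + 4*y - 1, LT = x**2.

S(f_1,f_2): lcm = x**2*y. S = -4*y**2 + y.
  leading term y**2: no divisor's leading term divides it; move -4*y**2 to the remainder.
  leading term y: no divisor's leading term divides it; move y to the remainder.
  remainder -4*y**2 + y ≠ 0; add g_3 = -4*y**2 + y to the basis.

The other S-polynomials (S(f_1,g_3), S(f_2,g_3)) all reduce to 0 modulo the current basis, so we have a Gröbner basis.
Inter-reduce: drop elements whose leading term is divisible by another's, tail-reduce, and make monic.
Reduced Gröbner basis: {x**2 + 4*y - 1, y**2 - 1/4*y}.

Buchberger on the second generating set:
h_1 = 16*x**2*y - 7*x**2 - 28*y + 7, LT = x**2*y.
h_2 = 16*x**2*y + 11*x**2 + 44*y - 11, LT = x**2*y.

S(h_1,h_2): lcm = x**2*y. S = -9/8*x**2 - 9/2*y + 9/8.
  leading term x**2: no divisor's leading term divides it; move -9/8*x**2 to the remainder.
  leading term y: no divisor's leading term divides it; move -9/2*y to the remainder.
  leading term 1: no divisor's leading term divides it; move 9/8 to the remainder.
  remainder -9/8*x**2 - 9/2*y + 9/8 ≠ 0; add k_3 = -9/8*x**2 - 9/2*y + 9/8 to the basis.

S(h_1,k_3): lcm = x**2*y. S = -7/16*x**2 - 4*y**2 - 3/4*y + 7/16.
  leading term x**2: subtract (7/18)·k_3 from -7/16*x**2 - 4*y**2 - 3/4*y + 7/16 → -4*y**2 + y
  leading term y**2: no divisor's leading term divides it; move -4*y**2 to the remainder.
  leading term y: no divisor's leading term divides it; move y to the remainder.
  remainder -4*y**2 + y ≠ 0; add k_4 = -4*y**2 + y to the basis.

The other S-polynomials (S(h_2,k_3), S(h_1,k_4), S(h_2,k_4), S(k_3,k_4)) all reduce to 0 modulo the current basis, so we have a Gröbner basis.
Inter-reduce: drop elements whose leading term is divisible by another's, tail-reduce, and make monic.
Reduced Gröbner basis: {x**2 + 4*y - 1, y**2 - 1/4*y}.

The two bases agree; hence the ideals are identical.

Yes, the ideals are equal.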